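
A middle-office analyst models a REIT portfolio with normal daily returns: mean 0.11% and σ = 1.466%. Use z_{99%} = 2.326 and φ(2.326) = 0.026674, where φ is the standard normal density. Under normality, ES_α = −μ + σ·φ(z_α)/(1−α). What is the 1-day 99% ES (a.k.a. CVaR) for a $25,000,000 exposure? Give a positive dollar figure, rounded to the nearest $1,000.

$950,000

Tail multiplier: φ(z)/(1−α) = 0.026674 / 0.01 = 2.667.
ES = −(0.11%) + 1.466% × 2.667 = 3.800%.
On $25,000,000: 0.03800 × $25,000,000 = $950,000.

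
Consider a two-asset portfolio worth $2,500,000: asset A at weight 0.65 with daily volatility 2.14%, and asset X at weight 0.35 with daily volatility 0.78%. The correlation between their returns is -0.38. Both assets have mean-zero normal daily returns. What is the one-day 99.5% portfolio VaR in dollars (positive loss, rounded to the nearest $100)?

$84,500

σ_p² = 0.65²·2.14² + 0.35²·0.78² + 2·-0.38·0.65·0.35·2.14·0.78 = 1.7208 (%²).
σ_p = √1.7208 = 1.312%.
At 99.5%, z = 2.576.
VaR = 2.576 × 1.312% = 3.380%; on $2,500,000 that is $84,500.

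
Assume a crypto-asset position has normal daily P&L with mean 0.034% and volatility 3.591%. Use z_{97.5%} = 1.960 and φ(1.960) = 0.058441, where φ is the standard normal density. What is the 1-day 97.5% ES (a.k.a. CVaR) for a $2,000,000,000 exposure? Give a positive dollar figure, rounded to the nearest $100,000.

Tail multiplier: φ(z)/(1−α) = 0.058441 / 0.025 = 2.338.
ES = −(0.034%) + 3.591% × 2.338 = 8.362%.
On $2,000,000,000: 0.08362 × $2,000,000,000 = $167,240,000.

$167,200,000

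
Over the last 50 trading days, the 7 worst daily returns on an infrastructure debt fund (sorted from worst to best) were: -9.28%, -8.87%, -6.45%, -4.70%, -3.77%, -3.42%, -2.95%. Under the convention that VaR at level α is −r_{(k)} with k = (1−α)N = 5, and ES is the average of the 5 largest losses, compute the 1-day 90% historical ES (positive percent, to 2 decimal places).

6.61%

The 5 worst returns sum to -33.07%.
ES = −(-33.07%) / 5 = 6.614% ≈ 6.61%.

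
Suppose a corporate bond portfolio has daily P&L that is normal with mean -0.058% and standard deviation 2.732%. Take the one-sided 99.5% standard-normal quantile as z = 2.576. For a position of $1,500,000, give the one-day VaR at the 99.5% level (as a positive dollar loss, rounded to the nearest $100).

$106,400

VaR = −μ + z·σ = −(-0.058%) + 2.576 × 2.732% = 7.096%.
On $1,500,000: 0.07096 × $1,500,000 = $106,440.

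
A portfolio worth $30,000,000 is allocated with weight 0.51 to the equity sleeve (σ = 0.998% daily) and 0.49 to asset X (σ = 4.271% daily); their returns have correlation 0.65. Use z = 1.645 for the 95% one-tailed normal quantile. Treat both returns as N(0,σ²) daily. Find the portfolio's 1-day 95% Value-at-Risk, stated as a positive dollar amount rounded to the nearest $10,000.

$1,210,000

σ_p² = 0.51²·0.998² + 0.49²·4.271² + 2·0.65·0.51·0.49·0.998·4.271 = 6.0236 (%²).
σ_p = √6.0236 = 2.454%.
VaR = 1.645 × 2.454% = 4.037%; on $30,000,000 that is $1,211,100.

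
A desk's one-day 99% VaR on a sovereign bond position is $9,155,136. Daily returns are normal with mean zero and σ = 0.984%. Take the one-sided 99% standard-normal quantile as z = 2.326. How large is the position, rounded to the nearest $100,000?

VaR as a fraction of value: z·σ = 2.326 × 0.984% = 2.28878%.
Position = $9,155,136 / 0.0228878 = $400,000,000.

$400,000,000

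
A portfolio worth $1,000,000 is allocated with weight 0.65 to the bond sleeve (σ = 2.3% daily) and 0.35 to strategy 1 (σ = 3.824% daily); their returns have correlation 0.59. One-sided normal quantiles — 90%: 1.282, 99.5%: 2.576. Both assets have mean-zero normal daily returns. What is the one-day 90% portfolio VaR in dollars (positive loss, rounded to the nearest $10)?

σ_p² = 0.65²·2.3² + 0.35²·3.824² + 2·0.59·0.65·0.35·2.3·3.824 = 6.3874 (%²).
σ_p = √6.3874 = 2.527%.
VaR = 1.282 × 2.527% = 3.240%; on $1,000,000 that is $32,400.

$32,400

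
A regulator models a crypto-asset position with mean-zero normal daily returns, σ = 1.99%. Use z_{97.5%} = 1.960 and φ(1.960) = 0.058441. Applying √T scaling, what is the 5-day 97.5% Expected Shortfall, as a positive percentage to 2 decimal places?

σ_{5d} = 1.99% × √5 = 4.450%.
ES multiplier = φ(z)/(1−α) = 0.058441/0.025 = 2.338.
ES = 4.450% × 2.338 = 10.404%.

10.40%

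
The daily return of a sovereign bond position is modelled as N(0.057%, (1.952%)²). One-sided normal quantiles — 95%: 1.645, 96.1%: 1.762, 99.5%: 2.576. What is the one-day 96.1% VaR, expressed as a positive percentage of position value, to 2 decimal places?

3.38%

VaR = −μ + z·σ = −(0.057%) + 1.762 × 1.952% = 3.382%.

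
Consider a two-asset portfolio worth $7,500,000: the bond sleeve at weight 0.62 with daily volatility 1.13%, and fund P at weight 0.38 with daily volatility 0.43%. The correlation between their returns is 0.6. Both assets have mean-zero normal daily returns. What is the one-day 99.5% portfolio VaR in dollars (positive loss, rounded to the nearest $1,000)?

$156,000

σ_p² = 0.62²·1.13² + 0.38²·0.43² + 2·0.6·0.62·0.38·1.13·0.43 = 0.6549 (%²).
σ_p = √0.6549 = 0.809%.
At 99.5%, z = 2.576.
VaR = 2.576 × 0.809% = 2.084%; on $7,500,000 that is $156,300.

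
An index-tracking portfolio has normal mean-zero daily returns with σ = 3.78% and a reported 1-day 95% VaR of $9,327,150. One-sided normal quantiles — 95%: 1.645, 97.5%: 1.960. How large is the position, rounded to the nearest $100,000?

$150,000,000

VaR as a fraction of value: z·σ = 1.645 × 3.78% = 6.2181%.
Position = $9,327,150 / 0.062181 = $150,000,000.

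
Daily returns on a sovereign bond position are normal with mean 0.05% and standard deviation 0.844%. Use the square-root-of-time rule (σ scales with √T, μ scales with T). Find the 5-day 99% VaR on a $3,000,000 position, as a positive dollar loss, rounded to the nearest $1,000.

$124,000

At 99%, z = 2.326.
σ_{5d} = 0.844% × √5 = 1.887%; μ_{5d} = 5 × 0.05% = 0.250%.
VaR = −(0.250%) + 2.326 × 1.887% = 4.139%.
On $3,000,000: 0.04139 × $3,000,000 = $124,170.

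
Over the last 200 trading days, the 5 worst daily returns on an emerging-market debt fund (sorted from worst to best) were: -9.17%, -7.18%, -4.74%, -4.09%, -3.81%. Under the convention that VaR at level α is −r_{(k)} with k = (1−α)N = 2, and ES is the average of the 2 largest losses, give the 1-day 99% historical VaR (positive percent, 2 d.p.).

k = 2; the 2nd lowest return is -7.18%, so VaR = 7.18%.

7.18%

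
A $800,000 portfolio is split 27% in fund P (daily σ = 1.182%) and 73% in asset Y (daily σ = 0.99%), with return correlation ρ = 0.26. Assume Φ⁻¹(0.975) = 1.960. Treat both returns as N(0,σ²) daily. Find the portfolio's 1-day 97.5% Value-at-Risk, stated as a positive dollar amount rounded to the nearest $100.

$13,500

σ_p² = 0.27²·1.182² + 0.73²·0.99² + 2·0.26·0.27·0.73·1.182·0.99 = 0.7441 (%²).
σ_p = √0.7441 = 0.863%.
VaR = 1.960 × 0.863% = 1.691%; on $800,000 that is $13,528.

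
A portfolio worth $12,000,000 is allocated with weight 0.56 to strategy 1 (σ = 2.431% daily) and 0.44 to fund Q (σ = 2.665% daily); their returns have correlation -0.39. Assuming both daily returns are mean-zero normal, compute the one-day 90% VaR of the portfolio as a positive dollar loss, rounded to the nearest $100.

σ_p² = 0.56²·2.431² + 0.44²·2.665² + 2·-0.39·0.56·0.44·2.431·2.665 = 1.9832 (%²).
σ_p = √1.9832 = 1.408%.
At 90%, z = 1.282.
VaR = 1.282 × 1.408% = 1.805%; on $12,000,000 that is $216,600.

$216,600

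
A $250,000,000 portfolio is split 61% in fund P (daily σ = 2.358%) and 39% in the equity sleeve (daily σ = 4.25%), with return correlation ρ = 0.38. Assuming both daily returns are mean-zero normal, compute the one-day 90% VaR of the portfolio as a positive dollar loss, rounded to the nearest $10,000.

σ_p² = 0.61²·2.358² + 0.39²·4.25² + 2·0.38·0.61·0.39·2.358·4.25 = 6.6282 (%²).
σ_p = √6.6282 = 2.575%.
At 90%, z = 1.282.
VaR = 1.282 × 2.575% = 3.301%; on $250,000,000 that is $8,252,500.

$8,250,000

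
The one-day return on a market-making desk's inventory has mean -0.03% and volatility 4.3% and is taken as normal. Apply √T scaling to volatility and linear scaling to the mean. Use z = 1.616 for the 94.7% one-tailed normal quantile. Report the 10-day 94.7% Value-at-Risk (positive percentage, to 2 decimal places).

σ_{10d} = 4.3% × √10 = 13.598%; μ_{10d} = 10 × -0.03% = -0.300%.
VaR = −(-0.300%) + 1.616 × 13.598% = 22.274%.

22.27%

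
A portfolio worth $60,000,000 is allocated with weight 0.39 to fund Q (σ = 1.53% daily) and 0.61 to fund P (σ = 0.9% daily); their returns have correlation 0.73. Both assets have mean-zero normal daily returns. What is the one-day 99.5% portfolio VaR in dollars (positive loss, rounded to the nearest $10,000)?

σ_p² = 0.39²·1.53² + 0.61²·0.9² + 2·0.73·0.39·0.61·1.53·0.9 = 1.1357 (%²).
σ_p = √1.1357 = 1.066%.
At 99.5%, z = 2.576.
VaR = 2.576 × 1.066% = 2.746%; on $60,000,000 that is $1,647,600.

$1,650,000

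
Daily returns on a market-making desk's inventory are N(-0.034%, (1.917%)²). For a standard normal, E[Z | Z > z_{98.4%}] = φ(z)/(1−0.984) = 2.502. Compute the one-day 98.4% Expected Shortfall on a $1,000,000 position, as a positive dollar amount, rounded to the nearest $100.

ES = −(-0.034%) + 1.917% × 2.502 = 4.830%.
On $1,000,000: 0.04830 × $1,000,000 = $48,300.

$48,300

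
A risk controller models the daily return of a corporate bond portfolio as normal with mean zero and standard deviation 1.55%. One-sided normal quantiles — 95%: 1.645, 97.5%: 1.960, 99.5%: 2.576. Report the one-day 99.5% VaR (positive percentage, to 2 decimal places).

VaR = z·σ = 2.576 × 1.55% = 3.993%.

3.99%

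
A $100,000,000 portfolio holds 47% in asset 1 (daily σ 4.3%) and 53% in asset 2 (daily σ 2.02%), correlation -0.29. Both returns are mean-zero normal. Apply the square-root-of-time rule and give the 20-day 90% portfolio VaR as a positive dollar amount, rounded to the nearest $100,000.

$11,400,000

σ_p = √(0.47²·4.3² + 0.53²·2.02² + 2·-0.29·0.47·0.53·4.3·2.02) = 1.994%.
σ_{20d} = 1.994% × √20 = 8.917%.
z(90%) = 1.282.
VaR = 1.282 × 8.917% = 11.432%; on $100,000,000 that is $11,432,000.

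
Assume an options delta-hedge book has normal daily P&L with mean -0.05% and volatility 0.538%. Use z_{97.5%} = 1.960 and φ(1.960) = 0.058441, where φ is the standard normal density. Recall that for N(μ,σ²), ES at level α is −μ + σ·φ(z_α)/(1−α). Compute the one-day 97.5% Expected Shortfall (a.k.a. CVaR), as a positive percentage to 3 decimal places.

Tail multiplier: φ(z)/(1−α) = 0.058441 / 0.025 = 2.338.
ES = −(-0.05%) + 0.538% × 2.338 = 1.308%.

1.308%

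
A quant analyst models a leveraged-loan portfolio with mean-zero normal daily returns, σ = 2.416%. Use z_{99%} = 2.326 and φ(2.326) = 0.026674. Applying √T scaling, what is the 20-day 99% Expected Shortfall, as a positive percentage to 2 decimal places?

28.82%

σ_{20d} = 2.416% × √20 = 10.805%.
ES multiplier = φ(z)/(1−α) = 0.026674/0.01 = 2.667.
ES = 10.805% × 2.667 = 28.817%.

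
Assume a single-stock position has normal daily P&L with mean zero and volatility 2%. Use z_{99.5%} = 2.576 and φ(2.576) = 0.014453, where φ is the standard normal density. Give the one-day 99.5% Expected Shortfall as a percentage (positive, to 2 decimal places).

5.78%

Tail multiplier: φ(z)/(1−α) = 0.014453 / 0.005 = 2.891.
ES = 2% × 2.891 = 5.782%.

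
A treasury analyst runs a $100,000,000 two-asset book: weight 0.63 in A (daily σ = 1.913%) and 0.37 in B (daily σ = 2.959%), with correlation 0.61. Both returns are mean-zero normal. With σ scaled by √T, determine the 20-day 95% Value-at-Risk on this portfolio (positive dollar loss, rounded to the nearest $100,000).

σ_p = √(0.63²·1.913² + 0.37²·2.959² + 2·0.61·0.63·0.37·1.913·2.959) = 2.064%.
σ_{20d} = 2.064% × √20 = 9.230%.
z(95%) = 1.645.
VaR = 1.645 × 9.230% = 15.183%; on $100,000,000 that is $15,183,000.

$15,200,000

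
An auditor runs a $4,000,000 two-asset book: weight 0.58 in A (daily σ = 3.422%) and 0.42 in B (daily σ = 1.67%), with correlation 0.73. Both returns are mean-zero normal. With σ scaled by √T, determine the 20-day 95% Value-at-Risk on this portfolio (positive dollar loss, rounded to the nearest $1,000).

σ_p = √(0.58²·3.422² + 0.42²·1.67² + 2·0.73·0.58·0.42·3.422·1.67) = 2.542%.
σ_{20d} = 2.542% × √20 = 11.368%.
z(95%) = 1.645.
VaR = 1.645 × 11.368% = 18.700%; on $4,000,000 that is $748,000.

$748,000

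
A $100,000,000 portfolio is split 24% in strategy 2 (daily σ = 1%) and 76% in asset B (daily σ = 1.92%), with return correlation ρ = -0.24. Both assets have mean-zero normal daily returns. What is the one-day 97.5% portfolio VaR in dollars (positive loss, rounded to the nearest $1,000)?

$2,785,000

σ_p² = 0.24²·1² + 0.76²·1.92² + 2·-0.24·0.24·0.76·1·1.92 = 2.0188 (%²).
σ_p = √2.0188 = 1.421%.
At 97.5%, z = 1.960.
VaR = 1.960 × 1.421% = 2.785%; on $100,000,000 that is $2,785,000.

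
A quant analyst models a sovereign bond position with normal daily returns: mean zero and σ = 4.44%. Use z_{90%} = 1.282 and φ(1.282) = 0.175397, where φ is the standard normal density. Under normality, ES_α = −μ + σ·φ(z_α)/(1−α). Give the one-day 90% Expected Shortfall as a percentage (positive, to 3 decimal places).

Tail multiplier: φ(z)/(1−α) = 0.175397 / 0.1 = 1.754.
ES = 4.44% × 1.754 = 7.788%.

7.788%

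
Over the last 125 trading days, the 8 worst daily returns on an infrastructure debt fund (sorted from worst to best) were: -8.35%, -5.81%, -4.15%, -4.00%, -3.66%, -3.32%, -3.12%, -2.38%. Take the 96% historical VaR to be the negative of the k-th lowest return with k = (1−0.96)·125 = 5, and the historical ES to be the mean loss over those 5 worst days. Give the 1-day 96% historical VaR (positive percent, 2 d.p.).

k = 5; the 5th lowest return is -3.66%, so VaR = 3.66%.

3.66%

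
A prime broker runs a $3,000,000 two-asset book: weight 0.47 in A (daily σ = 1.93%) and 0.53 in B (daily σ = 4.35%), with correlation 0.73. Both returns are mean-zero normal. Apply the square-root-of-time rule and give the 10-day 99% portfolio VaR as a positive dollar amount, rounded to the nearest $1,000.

σ_p = √(0.47²·1.93² + 0.53²·4.35² + 2·0.73·0.47·0.53·1.93·4.35) = 3.032%.
σ_{10d} = 3.032% × √10 = 9.588%.
z(99%) = 2.326.
VaR = 2.326 × 9.588% = 22.302%; on $3,000,000 that is $669,060.

$669,000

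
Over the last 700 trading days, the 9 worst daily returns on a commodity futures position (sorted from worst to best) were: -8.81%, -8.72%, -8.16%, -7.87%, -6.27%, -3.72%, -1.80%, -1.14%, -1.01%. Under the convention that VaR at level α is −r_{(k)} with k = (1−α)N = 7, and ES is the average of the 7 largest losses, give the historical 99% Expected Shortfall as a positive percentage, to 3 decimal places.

The 7 worst returns sum to -45.35%.
ES = −(-45.35%) / 7 = 6.4785…% ≈ 6.479%.

6.479%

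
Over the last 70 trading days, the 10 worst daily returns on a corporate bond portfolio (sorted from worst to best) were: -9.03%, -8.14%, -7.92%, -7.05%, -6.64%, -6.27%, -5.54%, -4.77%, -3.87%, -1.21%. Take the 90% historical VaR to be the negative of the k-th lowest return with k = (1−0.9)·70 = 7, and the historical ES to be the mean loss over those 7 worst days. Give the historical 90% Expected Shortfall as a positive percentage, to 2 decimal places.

7.23%

The 7 worst returns sum to -50.59%.
ES = −(-50.59%) / 7 = 7.2271…% ≈ 7.23%.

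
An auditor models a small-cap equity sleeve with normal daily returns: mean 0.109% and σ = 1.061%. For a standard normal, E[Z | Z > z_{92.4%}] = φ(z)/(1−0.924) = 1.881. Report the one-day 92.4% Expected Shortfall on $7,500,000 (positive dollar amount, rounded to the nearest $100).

$141,500

ES = −(0.109%) + 1.061% × 1.881 = 1.887%.
On $7,500,000: 0.01887 × $7,500,000 = $141,525.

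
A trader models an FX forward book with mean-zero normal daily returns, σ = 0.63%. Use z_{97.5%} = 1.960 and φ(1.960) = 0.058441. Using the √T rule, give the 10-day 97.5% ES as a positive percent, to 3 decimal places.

4.657%

σ_{10d} = 0.63% × √10 = 1.992%.
ES multiplier = φ(z)/(1−α) = 0.058441/0.025 = 2.338.
ES = 1.992% × 2.338 = 4.657%.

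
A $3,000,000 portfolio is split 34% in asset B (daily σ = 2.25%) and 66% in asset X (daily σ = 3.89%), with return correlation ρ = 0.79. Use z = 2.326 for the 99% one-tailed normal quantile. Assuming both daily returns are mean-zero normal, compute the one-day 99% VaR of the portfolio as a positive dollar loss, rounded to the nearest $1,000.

$224,000

σ_p² = 0.34²·2.25² + 0.66²·3.89² + 2·0.79·0.34·0.66·2.25·3.89 = 10.2800 (%²).
σ_p = √10.2800 = 3.206%.
VaR = 2.326 × 3.206% = 7.457%; on $3,000,000 that is $223,710.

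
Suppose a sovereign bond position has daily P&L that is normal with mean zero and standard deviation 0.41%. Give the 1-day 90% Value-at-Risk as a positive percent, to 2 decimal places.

At 90% one-sided, z = 1.282.
VaR = z·σ = 1.282 × 0.41% = 0.526%.

0.53%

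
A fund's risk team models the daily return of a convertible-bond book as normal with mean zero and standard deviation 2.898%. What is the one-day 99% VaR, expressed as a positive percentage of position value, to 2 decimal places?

6.74%

At 99% one-sided, z = 2.326.
VaR = z·σ = 2.326 × 2.898% = 6.741%.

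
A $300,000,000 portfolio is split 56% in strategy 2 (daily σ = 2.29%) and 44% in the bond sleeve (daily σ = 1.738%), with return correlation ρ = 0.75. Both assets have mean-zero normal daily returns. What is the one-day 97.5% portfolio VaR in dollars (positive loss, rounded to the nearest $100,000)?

$11,300,000

σ_p² = 0.56²·2.29² + 0.44²·1.738² + 2·0.75·0.56·0.44·2.29·1.738 = 3.7004 (%²).
σ_p = √3.7004 = 1.924%.
At 97.5%, z = 1.960.
VaR = 1.960 × 1.924% = 3.771%; on $300,000,000 that is $11,313,000.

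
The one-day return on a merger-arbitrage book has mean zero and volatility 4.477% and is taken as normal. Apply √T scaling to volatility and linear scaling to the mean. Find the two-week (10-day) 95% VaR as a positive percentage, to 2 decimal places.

23.29%

At 95%, z = 1.645.
σ_{10d} = 4.477% × √10 = 14.158%.
VaR = 1.645 × 14.158% = 23.290%.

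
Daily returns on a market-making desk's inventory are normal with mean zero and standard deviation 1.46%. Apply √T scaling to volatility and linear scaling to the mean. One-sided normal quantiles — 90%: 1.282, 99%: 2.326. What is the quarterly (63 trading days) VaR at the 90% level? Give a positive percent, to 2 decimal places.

14.86%

σ_{63d} = 1.46% × √63 = 11.588%.
VaR = 1.282 × 11.588% = 14.856%.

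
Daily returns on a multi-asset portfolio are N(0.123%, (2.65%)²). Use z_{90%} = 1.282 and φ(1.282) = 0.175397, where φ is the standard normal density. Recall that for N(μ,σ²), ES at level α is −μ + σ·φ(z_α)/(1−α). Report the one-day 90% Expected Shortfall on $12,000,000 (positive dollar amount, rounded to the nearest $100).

Tail multiplier: φ(z)/(1−α) = 0.175397 / 0.1 = 1.754.
ES = −(0.123%) + 2.65% × 1.754 = 4.525%.
On $12,000,000: 0.04525 × $12,000,000 = $543,000.

$543,000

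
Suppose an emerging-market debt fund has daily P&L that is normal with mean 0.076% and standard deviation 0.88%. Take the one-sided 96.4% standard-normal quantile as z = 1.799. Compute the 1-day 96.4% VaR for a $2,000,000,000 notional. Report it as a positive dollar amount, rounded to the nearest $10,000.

$30,140,000

VaR = −μ + z·σ = −(0.076%) + 1.799 × 0.88% = 1.507%.
On $2,000,000,000: 0.01507 × $2,000,000,000 = $30,140,000.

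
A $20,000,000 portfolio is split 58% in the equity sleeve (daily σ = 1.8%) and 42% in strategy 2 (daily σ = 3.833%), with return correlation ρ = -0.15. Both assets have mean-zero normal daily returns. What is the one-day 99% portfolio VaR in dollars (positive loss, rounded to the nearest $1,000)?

$829,000

σ_p² = 0.58²·1.8² + 0.42²·3.833² + 2·-0.15·0.58·0.42·1.8·3.833 = 3.1774 (%²).
σ_p = √3.1774 = 1.783%.
At 99%, z = 2.326.
VaR = 2.326 × 1.783% = 4.147%; on $20,000,000 that is $829,400.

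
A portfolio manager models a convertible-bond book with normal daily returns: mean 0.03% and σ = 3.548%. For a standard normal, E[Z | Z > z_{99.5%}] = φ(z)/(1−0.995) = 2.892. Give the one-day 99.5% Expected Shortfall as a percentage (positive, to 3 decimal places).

ES = −(0.03%) + 3.548% × 2.892 = 10.231%.

10.231%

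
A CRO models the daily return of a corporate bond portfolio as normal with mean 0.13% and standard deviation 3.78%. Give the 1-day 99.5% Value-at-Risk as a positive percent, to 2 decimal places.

9.61%

At 99.5% one-sided, z = 2.576.
VaR = −μ + z·σ = −(0.13%) + 2.576 × 3.78% = 9.607%.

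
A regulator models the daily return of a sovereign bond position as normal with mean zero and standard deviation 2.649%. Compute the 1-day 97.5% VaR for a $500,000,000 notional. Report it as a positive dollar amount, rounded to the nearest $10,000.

$25,960,000

At 97.5% one-sided, z = 1.960.
VaR = z·σ = 1.960 × 2.649% = 5.192%.
On $500,000,000: 0.05192 × $500,000,000 = $25,960,000.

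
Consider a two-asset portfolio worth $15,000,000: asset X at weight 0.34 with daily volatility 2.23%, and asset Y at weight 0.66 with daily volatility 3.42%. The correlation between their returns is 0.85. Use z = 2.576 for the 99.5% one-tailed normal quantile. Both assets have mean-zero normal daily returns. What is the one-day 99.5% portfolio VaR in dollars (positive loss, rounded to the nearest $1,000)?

σ_p² = 0.34²·2.23² + 0.66²·3.42² + 2·0.85·0.34·0.66·2.23·3.42 = 8.5792 (%²).
σ_p = √8.5792 = 2.929%.
VaR = 2.576 × 2.929% = 7.545%; on $15,000,000 that is $1,131,750.

$1,132,000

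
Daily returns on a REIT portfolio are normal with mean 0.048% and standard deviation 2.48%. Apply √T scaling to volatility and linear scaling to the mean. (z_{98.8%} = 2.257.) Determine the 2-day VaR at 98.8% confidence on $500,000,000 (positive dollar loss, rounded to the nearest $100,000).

σ_{2d} = 2.48% × √2 = 3.507%; μ_{2d} = 2 × 0.048% = 0.096%.
VaR = −(0.096%) + 2.257 × 3.507% = 7.819%.
On $500,000,000: 0.07819 × $500,000,000 = $39,095,000.

$39,100,000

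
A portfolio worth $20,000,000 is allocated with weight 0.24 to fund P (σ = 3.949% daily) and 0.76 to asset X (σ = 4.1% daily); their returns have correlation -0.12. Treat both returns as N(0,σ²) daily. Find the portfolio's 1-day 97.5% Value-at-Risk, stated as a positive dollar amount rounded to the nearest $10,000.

σ_p² = 0.24²·3.949² + 0.76²·4.1² + 2·-0.12·0.24·0.76·3.949·4.1 = 9.8989 (%²).
σ_p = √9.8989 = 3.146%.
At 97.5%, z = 1.960.
VaR = 1.960 × 3.146% = 6.166%; on $20,000,000 that is $1,233,200.

$1,230,000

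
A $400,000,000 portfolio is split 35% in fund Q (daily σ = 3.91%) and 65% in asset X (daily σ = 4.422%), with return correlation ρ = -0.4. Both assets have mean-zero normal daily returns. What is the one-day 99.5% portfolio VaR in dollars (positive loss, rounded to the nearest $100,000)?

$27,200,000

σ_p² = 0.35²·3.91² + 0.65²·4.422² + 2·-0.4·0.35·0.65·3.91·4.422 = 6.9876 (%²).
σ_p = √6.9876 = 2.643%.
At 99.5%, z = 2.576.
VaR = 2.576 × 2.643% = 6.808%; on $400,000,000 that is $27,232,000.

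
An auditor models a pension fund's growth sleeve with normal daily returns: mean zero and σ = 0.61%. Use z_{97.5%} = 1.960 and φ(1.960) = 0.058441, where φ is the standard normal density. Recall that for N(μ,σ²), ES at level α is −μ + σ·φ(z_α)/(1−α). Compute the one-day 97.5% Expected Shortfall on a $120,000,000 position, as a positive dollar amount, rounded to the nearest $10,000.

Tail multiplier: φ(z)/(1−α) = 0.058441 / 0.025 = 2.338.
ES = 0.61% × 2.338 = 1.426%.
On $120,000,000: 0.01426 × $120,000,000 = $1,711,200.

$1,710,000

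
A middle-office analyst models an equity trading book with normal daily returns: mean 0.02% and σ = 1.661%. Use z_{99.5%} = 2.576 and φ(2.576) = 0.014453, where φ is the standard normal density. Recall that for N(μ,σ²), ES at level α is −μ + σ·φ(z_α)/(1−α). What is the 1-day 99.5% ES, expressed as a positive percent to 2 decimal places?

4.78%

Tail multiplier: φ(z)/(1−α) = 0.014453 / 0.005 = 2.891.
ES = −(0.02%) + 1.661% × 2.891 = 4.782%.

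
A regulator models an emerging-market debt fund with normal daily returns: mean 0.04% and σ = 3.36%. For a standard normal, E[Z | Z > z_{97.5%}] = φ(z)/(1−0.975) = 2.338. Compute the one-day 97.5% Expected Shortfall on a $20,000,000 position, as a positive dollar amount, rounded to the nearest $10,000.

$1,560,000

ES = −(0.04%) + 3.36% × 2.338 = 7.816%.
On $20,000,000: 0.07816 × $20,000,000 = $1,563,200.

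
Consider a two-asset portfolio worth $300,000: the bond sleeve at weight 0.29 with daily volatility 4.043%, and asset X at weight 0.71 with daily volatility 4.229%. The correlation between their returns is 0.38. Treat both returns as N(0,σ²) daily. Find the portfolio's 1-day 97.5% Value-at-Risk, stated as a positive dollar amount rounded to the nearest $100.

σ_p² = 0.29²·4.043² + 0.71²·4.229² + 2·0.38·0.29·0.71·4.043·4.229 = 13.0658 (%²).
σ_p = √13.0658 = 3.615%.
At 97.5%, z = 1.960.
VaR = 1.960 × 3.615% = 7.085%; on $300,000 that is $21,255.

$21,300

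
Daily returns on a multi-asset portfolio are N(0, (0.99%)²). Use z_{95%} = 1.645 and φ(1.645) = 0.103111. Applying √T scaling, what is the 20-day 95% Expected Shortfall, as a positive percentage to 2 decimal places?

σ_{20d} = 0.99% × √20 = 4.427%.
ES multiplier = φ(z)/(1−α) = 0.103111/0.05 = 2.062.
ES = 4.427% × 2.062 = 9.128%.

9.13%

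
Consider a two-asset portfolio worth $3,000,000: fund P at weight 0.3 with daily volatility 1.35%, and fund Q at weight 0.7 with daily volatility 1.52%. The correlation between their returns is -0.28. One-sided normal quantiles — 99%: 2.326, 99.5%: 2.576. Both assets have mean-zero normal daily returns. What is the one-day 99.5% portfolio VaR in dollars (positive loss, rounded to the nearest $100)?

σ_p² = 0.3²·1.35² + 0.7²·1.52² + 2·-0.28·0.3·0.7·1.35·1.52 = 1.0548 (%²).
σ_p = √1.0548 = 1.027%.
VaR = 2.576 × 1.027% = 2.646%; on $3,000,000 that is $79,380.

$79,400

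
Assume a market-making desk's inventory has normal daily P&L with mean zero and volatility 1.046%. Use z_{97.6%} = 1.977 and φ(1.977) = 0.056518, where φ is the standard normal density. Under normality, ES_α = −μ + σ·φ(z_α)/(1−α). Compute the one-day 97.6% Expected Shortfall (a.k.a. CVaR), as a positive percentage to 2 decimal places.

2.46%

Tail multiplier: φ(z)/(1−α) = 0.056518 / 0.024 = 2.355.
ES = 1.046% × 2.355 = 2.463%.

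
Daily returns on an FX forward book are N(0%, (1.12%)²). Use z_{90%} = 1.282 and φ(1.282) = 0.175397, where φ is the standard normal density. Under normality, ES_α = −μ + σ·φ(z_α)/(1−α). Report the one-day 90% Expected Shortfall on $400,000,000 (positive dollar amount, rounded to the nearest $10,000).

$7,860,000

Tail multiplier: φ(z)/(1−α) = 0.175397 / 0.1 = 1.754.
ES = 1.12% × 1.754 = 1.964%.
On $400,000,000: 0.01964 × $400,000,000 = $7,856,000.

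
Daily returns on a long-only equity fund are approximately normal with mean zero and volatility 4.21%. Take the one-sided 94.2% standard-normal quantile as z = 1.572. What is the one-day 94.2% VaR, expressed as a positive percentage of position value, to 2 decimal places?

VaR = z·σ = 1.572 × 4.21% = 6.618%.

6.62%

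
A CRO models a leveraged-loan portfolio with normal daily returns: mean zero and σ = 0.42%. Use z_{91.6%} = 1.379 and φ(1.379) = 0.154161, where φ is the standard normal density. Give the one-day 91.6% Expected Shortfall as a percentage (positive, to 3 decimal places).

0.771%

Tail multiplier: φ(z)/(1−α) = 0.154161 / 0.084 = 1.835.
ES = 0.42% × 1.835 = 0.771%.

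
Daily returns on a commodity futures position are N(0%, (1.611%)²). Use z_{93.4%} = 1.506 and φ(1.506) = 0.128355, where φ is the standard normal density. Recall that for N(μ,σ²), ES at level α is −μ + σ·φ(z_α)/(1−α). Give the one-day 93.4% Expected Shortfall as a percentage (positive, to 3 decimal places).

Tail multiplier: φ(z)/(1−α) = 0.128355 / 0.066 = 1.945.
ES = 1.611% × 1.945 = 3.133%.

3.133%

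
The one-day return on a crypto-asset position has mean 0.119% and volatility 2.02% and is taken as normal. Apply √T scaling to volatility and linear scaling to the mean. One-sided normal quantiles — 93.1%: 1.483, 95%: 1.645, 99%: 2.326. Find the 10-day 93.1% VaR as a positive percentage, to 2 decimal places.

σ_{10d} = 2.02% × √10 = 6.388%; μ_{10d} = 10 × 0.119% = 1.190%.
VaR = −(1.190%) + 1.483 × 6.388% = 8.283%.

8.28%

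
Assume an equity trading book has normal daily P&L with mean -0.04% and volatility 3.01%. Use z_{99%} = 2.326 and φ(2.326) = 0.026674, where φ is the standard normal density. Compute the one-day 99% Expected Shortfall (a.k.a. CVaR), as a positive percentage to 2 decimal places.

Tail multiplier: φ(z)/(1−α) = 0.026674 / 0.01 = 2.667.
ES = −(-0.04%) + 3.01% × 2.667 = 8.068%.

8.07%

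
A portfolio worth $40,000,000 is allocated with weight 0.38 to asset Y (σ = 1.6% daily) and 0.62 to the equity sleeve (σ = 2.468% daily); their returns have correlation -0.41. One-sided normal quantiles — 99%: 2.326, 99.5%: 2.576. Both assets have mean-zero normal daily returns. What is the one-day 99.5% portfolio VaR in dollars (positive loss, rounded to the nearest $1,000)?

σ_p² = 0.38²·1.6² + 0.62²·2.468² + 2·-0.41·0.38·0.62·1.6·2.468 = 1.9482 (%²).
σ_p = √1.9482 = 1.396%.
VaR = 2.576 × 1.396% = 3.596%; on $40,000,000 that is $1,438,400.

$1,438,000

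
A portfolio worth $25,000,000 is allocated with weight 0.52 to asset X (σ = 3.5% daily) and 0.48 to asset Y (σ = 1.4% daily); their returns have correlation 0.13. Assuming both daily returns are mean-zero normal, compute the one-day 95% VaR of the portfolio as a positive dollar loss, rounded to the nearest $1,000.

$831,000

σ_p² = 0.52²·3.5² + 0.48²·1.4² + 2·0.13·0.52·0.48·3.5·1.4 = 4.0820 (%²).
σ_p = √4.0820 = 2.020%.
At 95%, z = 1.645.
VaR = 1.645 × 2.020% = 3.323%; on $25,000,000 that is $830,750.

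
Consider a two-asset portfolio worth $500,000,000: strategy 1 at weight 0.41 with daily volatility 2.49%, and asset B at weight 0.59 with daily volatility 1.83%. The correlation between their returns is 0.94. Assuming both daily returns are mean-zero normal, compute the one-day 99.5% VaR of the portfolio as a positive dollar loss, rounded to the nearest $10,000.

σ_p² = 0.41²·2.49² + 0.59²·1.83² + 2·0.94·0.41·0.59·2.49·1.83 = 4.2802 (%²).
σ_p = √4.2802 = 2.069%.
At 99.5%, z = 2.576.
VaR = 2.576 × 2.069% = 5.330%; on $500,000,000 that is $26,650,000.

$26,650,000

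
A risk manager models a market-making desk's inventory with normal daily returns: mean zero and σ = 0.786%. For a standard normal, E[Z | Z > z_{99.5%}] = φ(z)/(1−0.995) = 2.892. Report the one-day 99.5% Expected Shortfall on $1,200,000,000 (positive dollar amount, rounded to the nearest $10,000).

ES = 0.786% × 2.892 = 2.273%.
On $1,200,000,000: 0.02273 × $1,200,000,000 = $27,276,000.

$27,280,000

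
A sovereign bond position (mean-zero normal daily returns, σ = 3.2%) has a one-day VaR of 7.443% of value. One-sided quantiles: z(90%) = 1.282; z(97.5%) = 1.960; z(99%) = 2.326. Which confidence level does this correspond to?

Implied z = VaR/σ = 7.443 / 3.2 = 2.326.
This matches z(99%) = 2.326.

99%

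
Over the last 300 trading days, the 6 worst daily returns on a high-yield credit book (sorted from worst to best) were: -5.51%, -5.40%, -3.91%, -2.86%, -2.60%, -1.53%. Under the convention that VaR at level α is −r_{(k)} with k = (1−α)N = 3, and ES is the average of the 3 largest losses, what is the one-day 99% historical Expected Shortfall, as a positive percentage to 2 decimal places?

The 3 worst returns sum to -14.82%.
ES = −(-14.82%) / 3 = 4.94%.

4.94%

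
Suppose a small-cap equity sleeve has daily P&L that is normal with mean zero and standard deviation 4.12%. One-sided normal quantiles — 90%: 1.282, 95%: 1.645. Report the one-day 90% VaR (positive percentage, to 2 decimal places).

VaR = z·σ = 1.282 × 4.12% = 5.282%.

5.28%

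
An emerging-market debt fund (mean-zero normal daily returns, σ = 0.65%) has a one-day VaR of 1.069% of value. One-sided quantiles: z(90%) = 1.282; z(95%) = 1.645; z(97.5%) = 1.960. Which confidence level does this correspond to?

95%

Implied z = VaR/σ = 1.069 / 0.65 = 1.645.
This matches z(95%) = 1.645.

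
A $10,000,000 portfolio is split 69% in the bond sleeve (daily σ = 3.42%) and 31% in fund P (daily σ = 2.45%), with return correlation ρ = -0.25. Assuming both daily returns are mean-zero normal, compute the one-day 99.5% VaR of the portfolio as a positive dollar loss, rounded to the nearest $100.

σ_p² = 0.69²·3.42² + 0.31²·2.45² + 2·-0.25·0.69·0.31·3.42·2.45 = 5.2494 (%²).
σ_p = √5.2494 = 2.291%.
At 99.5%, z = 2.576.
VaR = 2.576 × 2.291% = 5.902%; on $10,000,000 that is $590,200.

$590,200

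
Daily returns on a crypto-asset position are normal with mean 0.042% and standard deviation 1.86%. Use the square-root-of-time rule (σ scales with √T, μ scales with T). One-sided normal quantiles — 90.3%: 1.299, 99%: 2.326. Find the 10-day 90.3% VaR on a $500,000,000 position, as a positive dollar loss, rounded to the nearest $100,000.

$36,100,000

σ_{10d} = 1.86% × √10 = 5.882%; μ_{10d} = 10 × 0.042% = 0.420%.
VaR = −(0.420%) + 1.299 × 5.882% = 7.221%.
On $500,000,000: 0.07221 × $500,000,000 = $36,105,000.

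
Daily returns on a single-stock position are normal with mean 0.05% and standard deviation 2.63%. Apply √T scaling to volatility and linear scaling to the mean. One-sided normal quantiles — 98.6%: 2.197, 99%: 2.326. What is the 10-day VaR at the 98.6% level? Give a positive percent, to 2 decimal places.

σ_{10d} = 2.63% × √10 = 8.317%; μ_{10d} = 10 × 0.05% = 0.500%.
VaR = −(0.500%) + 2.197 × 8.317% = 17.772%.

17.77%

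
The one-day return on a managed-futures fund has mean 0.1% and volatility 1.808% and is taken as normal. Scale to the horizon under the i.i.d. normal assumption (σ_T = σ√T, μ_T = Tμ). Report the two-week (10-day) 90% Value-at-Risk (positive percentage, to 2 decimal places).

At 90%, z = 1.282.
σ_{10d} = 1.808% × √10 = 5.717%; μ_{10d} = 10 × 0.1% = 1.000%.
VaR = −(1.000%) + 1.282 × 5.717% = 6.329%.

6.33%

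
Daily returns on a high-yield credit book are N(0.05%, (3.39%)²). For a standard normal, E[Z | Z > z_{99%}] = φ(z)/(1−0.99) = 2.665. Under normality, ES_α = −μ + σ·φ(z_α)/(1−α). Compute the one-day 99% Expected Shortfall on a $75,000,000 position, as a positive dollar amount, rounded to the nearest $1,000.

$6,738,000

ES = −(0.05%) + 3.39% × 2.665 = 8.984%.
On $75,000,000: 0.08984 × $75,000,000 = $6,738,000.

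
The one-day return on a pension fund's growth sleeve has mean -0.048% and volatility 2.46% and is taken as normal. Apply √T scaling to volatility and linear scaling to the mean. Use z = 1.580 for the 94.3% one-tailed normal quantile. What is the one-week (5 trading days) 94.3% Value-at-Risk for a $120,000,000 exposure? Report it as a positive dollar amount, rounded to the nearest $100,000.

σ_{5d} = 2.46% × √5 = 5.501%; μ_{5d} = 5 × -0.048% = -0.240%.
VaR = −(-0.240%) + 1.580 × 5.501% = 8.932%.
On $120,000,000: 0.08932 × $120,000,000 = $10,718,400.

$10,700,000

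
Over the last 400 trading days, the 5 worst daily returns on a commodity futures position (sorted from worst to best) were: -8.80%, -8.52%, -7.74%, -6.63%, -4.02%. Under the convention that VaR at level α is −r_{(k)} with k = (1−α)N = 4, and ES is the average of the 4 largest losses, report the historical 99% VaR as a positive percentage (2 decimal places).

k = 4; the 4th lowest return is -6.63%, so VaR = 6.63%.

6.63%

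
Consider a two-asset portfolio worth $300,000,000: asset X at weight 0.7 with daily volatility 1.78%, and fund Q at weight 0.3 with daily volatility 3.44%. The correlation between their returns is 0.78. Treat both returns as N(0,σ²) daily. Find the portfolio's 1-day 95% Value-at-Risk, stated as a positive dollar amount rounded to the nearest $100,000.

σ_p² = 0.7²·1.78² + 0.3²·3.44² + 2·0.78·0.7·0.3·1.78·3.44 = 4.6235 (%²).
σ_p = √4.6235 = 2.150%.
At 95%, z = 1.645.
VaR = 1.645 × 2.150% = 3.537%; on $300,000,000 that is $10,611,000.

$10,600,000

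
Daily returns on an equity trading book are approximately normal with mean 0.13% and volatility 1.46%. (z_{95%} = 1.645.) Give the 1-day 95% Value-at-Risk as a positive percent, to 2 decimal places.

2.27%

VaR = −μ + z·σ = −(0.13%) + 1.645 × 1.46% = 2.272%.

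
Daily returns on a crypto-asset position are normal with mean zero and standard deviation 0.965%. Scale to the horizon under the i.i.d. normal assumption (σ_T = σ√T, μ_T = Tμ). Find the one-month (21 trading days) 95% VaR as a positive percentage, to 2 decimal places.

At 95%, z = 1.645.
σ_{21d} = 0.965% × √21 = 4.422%.
VaR = 1.645 × 4.422% = 7.274%.

7.27%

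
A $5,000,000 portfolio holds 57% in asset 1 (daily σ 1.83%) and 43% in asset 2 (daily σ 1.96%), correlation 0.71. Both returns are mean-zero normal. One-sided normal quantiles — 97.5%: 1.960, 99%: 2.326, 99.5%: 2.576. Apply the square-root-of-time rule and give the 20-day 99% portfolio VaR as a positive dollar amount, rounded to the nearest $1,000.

σ_p = √(0.57²·1.83² + 0.43²·1.96² + 2·0.71·0.57·0.43·1.83·1.96) = 1.745%.
σ_{20d} = 1.745% × √20 = 7.804%.
VaR = 2.326 × 7.804% = 18.152%; on $5,000,000 that is $907,600.

$908,000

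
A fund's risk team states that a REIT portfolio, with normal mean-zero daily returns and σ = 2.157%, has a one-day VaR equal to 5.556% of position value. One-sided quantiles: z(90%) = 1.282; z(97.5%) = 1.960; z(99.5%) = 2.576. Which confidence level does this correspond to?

Implied z = VaR/σ = 5.556 / 2.157 = 2.576.
This matches z(99.5%) = 2.576.

99.5%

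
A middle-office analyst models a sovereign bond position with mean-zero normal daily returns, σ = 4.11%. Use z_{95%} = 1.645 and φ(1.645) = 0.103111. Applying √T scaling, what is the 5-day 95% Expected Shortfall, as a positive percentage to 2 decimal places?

18.95%

σ_{5d} = 4.11% × √5 = 9.190%.
ES multiplier = φ(z)/(1−α) = 0.103111/0.05 = 2.062.
ES = 9.190% × 2.062 = 18.950%.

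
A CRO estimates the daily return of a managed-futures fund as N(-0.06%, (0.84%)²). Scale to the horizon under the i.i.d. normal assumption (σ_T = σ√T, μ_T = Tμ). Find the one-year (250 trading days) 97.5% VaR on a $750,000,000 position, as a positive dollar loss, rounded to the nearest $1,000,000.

$308,000,000

At 97.5%, z = 1.960.
σ_{250d} = 0.84% × √250 = 13.282%; μ_{250d} = 250 × -0.06% = -15.000%.
VaR = −(-15.000%) + 1.960 × 13.282% = 41.033%.
On $750,000,000: 0.41033 × $750,000,000 = $307,747,500.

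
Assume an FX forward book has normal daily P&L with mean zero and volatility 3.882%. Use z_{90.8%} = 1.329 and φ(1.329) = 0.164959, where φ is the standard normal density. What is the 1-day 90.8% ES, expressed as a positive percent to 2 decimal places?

6.96%

Tail multiplier: φ(z)/(1−α) = 0.164959 / 0.092 = 1.793.
ES = 3.882% × 1.793 = 6.960%.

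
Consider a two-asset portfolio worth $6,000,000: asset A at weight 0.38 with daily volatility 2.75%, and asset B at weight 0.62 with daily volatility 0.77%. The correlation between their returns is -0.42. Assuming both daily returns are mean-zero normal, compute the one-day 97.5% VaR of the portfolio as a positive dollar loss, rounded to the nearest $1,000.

$112,000

σ_p² = 0.38²·2.75² + 0.62²·0.77² + 2·-0.42·0.38·0.62·2.75·0.77 = 0.9009 (%²).
σ_p = √0.9009 = 0.949%.
At 97.5%, z = 1.960.
VaR = 1.960 × 0.949% = 1.860%; on $6,000,000 that is $111,600.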